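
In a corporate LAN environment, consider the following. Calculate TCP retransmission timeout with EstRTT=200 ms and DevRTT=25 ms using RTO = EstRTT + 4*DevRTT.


Given: EstRTT = 200 ms, DevRTT = 25 ms
Timeout = EstRTT + 4 * DevRTT
4 * DevRTT = 4 * 25 = 100
Timeout = 200 + 100 = 300 ms

300


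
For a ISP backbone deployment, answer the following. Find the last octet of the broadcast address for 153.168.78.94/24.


Given: IP = 153.168.78.94, prefix = /24
Host bits = 32 - 24 = 8
Network last octet = 94 AND mask = 0
Host part size = 2^8 - 1 = 255
Broadcast last octet = 0 OR 255 = 255

255


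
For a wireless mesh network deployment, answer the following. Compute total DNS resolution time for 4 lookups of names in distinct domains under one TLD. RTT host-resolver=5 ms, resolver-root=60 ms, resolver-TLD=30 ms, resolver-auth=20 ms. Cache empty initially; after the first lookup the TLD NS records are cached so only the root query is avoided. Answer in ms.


Lookup 1 (cold cache): local + root + TLD + auth = 5 + 60 + 30 + 20 = 115 ms
Lookups 2..4 (TLD NS cached -> skip root; new domain -> still ask TLD and auth): local + TLD + auth = 5 + 30 + 20 = 55 ms each
Remaining 3 lookups: 3 * 55 = 165 ms
Total = 115 + 165 = 280 ms

280


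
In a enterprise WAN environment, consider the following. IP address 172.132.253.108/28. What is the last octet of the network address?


Given: IP = 172.132.253.108, prefix = /28
Subnet mask = 255.255.255.240
Last octet of IP: 108
Last octet of mask: 240
Network last octet = 108 AND 240 = 96

96


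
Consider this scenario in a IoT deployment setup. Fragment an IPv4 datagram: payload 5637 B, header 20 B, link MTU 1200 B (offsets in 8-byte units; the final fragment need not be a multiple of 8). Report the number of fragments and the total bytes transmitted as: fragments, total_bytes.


Max data per non-final fragment = floor((MTU - header)/8)*8 = floor((1200 - 20)/8)*8 = floor(1180/8)*8 = 1176 B
Final fragment needs no 8-byte alignment: it can carry up to MTU - header = 1180 B
Non-final fragments needed = ceil((payload - 1180) / 1176) = ceil(4457/1176) = ceil(3.7900) = 4
Number of fragments = 4 + 1 = 5
Fragment sizes (data): 4 * 1176 B + 933 B (last, 933 <= 1180 OK)
Total bytes sent = payload + n_frags * header = 5637 + 5*20 = 5637 + 100 = 5737 B

5, 5737


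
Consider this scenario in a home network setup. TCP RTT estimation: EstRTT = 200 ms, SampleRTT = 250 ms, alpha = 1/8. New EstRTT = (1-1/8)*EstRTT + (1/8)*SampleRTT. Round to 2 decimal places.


Given: EstRTT = 200 ms, SampleRTT = 250 ms, alpha = 1/8
New EstRTT = (1 - alpha) * EstRTT + alpha * SampleRTT
(7/8) * 200 = 175
(1/8) * 250 = 31.25
New EstRTT = 175 + 31.25 = 206.25 ms -> 206.25 ms (2 dp)

206.25


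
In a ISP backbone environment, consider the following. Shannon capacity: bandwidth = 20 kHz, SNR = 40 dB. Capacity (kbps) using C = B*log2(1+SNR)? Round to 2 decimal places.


Given: B = 20 kHz, SNR = 40 dB
SNR linear = 10^(40/10) = 10000
1 + SNR = 10001
log2(10001) = 13.2878566418
C = 20 * 1000 * 13.2878566418 = 265757.1328 bps
C = 265.757133 kbps -> 265.76 kbps (2 dp)

265.76


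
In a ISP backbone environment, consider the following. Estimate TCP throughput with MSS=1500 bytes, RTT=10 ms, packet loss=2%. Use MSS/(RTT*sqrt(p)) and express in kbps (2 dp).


Given: MSS = 1500 bytes, RTT = 10 ms, loss = 2%
RTT in seconds = 10 / 1000 = 0.01
Loss rate = 2% = 0.02
sqrt(loss) = sqrt(0.02) = 0.141421356237
Throughput (bytes/s) = 1500 / (0.01 * 0.141421356237) = 1060660.1718
Throughput (kbps) = 1060660.1718 * 8 / 1000 = 8485.281374 -> 8485.28 kbps (2 dp)

8485.28


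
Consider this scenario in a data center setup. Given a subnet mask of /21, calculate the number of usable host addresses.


Given: subnet mask /21
Host bits = 32 - 21 = 11
Total addresses = 2^11 = 2048
Usable hosts = 2048 - 2 (network + broadcast) = 2046

2046


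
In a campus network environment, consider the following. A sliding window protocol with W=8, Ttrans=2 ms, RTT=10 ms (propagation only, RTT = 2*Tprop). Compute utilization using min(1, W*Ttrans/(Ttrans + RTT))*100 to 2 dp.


Given: W = 8, Ttrans = 2 ms, RTT = 10 ms (= 2 * Tprop, Tprop = 5 ms)
Cycle time = Ttrans + RTT = 2 + 10 = 12 ms (first packet sent until its ACK returns)
W * Ttrans = 8 * 2 = 16 ms of sending per cycle
W * Ttrans / (Ttrans + RTT) = 16 / 12 = 1.333333
U = min(1, 1.333333) = 1.000000
U% = 100.00%

100.00


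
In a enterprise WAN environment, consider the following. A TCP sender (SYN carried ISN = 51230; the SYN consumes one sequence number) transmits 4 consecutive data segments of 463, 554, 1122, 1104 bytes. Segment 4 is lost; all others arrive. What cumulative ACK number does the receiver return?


SYN uses sequence number 51230; first data byte = ISN + 1 = 51231.
Segment 1: SEQ = 51231, len = 463 B, covers [51231, 51693]
Segment 2: SEQ = 51694, len = 554 B, covers [51694, 52247]
Segment 3: SEQ = 52248, len = 1122 B, covers [52248, 53369]
Segment 4: SEQ = 53370, len = 1104 B, covers [53370, 54473] [LOST]
In-order data received: bytes [51231, 53369] (segments 1..3).
Segment 4 missing -> gap begins at byte 53370.
Cumulative ACK = next expected in-order byte = 51231 + 463 + 554 + 1122 = 53370

53370


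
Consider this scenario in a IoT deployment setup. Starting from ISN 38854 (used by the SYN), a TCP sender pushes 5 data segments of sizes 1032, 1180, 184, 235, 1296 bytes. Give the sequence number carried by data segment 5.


The SYN occupies sequence number ISN = 38854, so the first data byte is ISN + 1 = 38855.
SEQ of data segment i = (ISN + 1) + sum of payload sizes of segments 1..i-1.
Segment 1: SEQ = 38855, payload = 1032 bytes
Segment 2: SEQ = 39887, payload = 1180 bytes
Segment 3: SEQ = 41067, payload = 184 bytes
Segment 4: SEQ = 41251, payload = 235 bytes
Segment 5: SEQ = 41486, payload = 1296 bytes
SEQ of segment 5 = 38855 + 1032 + 1180 + 184 + 235 = 41486

41486


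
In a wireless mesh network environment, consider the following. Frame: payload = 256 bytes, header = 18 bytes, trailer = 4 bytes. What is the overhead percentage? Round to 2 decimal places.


Given: payload = 256 B, header = 18 B, trailer = 4 B
Overhead bytes = header + trailer = 18 + 4 = 22
Total frame = payload + overhead = 256 + 22 = 278
Overhead % = 22 / 278 * 100 = 7.9137% -> 7.91% (2 dp)

7.91


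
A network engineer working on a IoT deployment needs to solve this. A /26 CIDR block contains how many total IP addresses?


Given: CIDR prefix /26
Host bits = 32 - 26 = 6
Total addresses = 2^6 = 64

64


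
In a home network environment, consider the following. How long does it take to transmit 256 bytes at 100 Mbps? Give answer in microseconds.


Given: packet = 256 bytes, bandwidth = 100 Mbps
Packet in bits = 256 * 8 = 2048 bits
Bandwidth = 100 * 10^6 = 100000000 bps
Time = 2048 / 100000000 seconds
Time in us = 2048 * 10^6 / 100000000 = 20.48

20.48


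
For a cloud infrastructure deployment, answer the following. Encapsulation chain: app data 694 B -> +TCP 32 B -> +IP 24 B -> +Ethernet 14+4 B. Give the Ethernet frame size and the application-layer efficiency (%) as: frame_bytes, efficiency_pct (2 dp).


TCP segment = 694 + 32 = 726 B
IP packet = 726 + 24 = 750 B
Ethernet frame = 750 + 14 + 4 = 768 B
Efficiency = app / frame = 694 / 768 = 0.903646 = 90.3646% -> 90.36% (2 dp)

768, 90.36


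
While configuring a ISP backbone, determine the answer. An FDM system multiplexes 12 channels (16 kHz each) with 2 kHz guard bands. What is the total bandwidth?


Given: 12 channels, 16 kHz each, guard = 2 kHz
Channel bandwidth = 12 * 16 = 192 kHz
Guard bands = 11 gaps * 2 kHz = 22 kHz
Total = 192 + 22 = 214 kHz

214


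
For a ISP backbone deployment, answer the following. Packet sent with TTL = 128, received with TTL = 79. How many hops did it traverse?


Given: initial TTL = 128, received TTL = 79
Hops = initial TTL - received TTL
Hops = 128 - 79 = 49

49


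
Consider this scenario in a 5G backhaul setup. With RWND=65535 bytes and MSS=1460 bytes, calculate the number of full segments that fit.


Given: RWND = 65535 bytes, MSS = 1460 bytes
Full segments = floor(RWND / MSS)
Full segments = floor(65535 / 1460)
Full segments = floor(44.887) = 44

44


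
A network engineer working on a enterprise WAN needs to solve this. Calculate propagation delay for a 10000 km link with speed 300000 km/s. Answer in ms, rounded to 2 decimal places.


Given: distance = 10000 km, speed = 300000 km/s
Delay = distance / speed = 10000 / 300000 seconds
Delay in ms = 10000 * 1000 / 300000
Delay = 33.3333 ms
Rounded to 2 dp = 33.33 ms

33.33


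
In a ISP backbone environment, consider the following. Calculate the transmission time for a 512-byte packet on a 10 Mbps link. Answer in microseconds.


Given: packet = 512 bytes, bandwidth = 10 Mbps
Packet in bits = 512 * 8 = 4096 bits
Bandwidth = 10 * 10^6 = 10000000 bps
Time = 4096 / 10000000 seconds
Time in us = 4096 * 10^6 / 10000000 = 409.6

409.6


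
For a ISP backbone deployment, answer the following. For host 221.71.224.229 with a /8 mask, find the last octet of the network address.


Given: IP = 221.71.224.229, prefix = /8
Subnet mask = 255.0.0.0
Last octet of IP: 229
Last octet of mask: 0
Network last octet = 229 AND 0 = 0

0


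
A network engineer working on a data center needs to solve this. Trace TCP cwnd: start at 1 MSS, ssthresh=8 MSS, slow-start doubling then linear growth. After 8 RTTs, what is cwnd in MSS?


RTT 0: cwnd = 1 MSS (initial)
RTT 1: cwnd = 2 MSS (slow start, doubled)
RTT 2: cwnd = 4 MSS (slow start, doubled)
RTT 3: cwnd = 8 MSS (slow start, doubled)
RTT 4: cwnd = 9 MSS (congestion avoidance, +1)
RTT 5: cwnd = 10 MSS (congestion avoidance, +1)
RTT 6: cwnd = 11 MSS (congestion avoidance, +1)
RTT 7: cwnd = 12 MSS (congestion avoidance, +1)
RTT 8: cwnd = 13 MSS (congestion avoidance, +1)

13


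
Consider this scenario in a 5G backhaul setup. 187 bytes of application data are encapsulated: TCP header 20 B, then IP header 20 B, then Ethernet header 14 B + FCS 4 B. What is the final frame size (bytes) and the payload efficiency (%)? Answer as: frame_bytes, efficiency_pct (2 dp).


TCP segment = 187 + 20 = 207 B
IP packet = 207 + 20 = 227 B
Ethernet frame = 227 + 14 + 4 = 245 B
Efficiency = app / frame = 187 / 245 = 0.763265 = 76.3265% -> 76.33% (2 dp)

245, 76.33


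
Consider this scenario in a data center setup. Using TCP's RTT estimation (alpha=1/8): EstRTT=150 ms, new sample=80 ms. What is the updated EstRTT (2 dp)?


Given: EstRTT = 150 ms, SampleRTT = 80 ms, alpha = 1/8
New EstRTT = (1 - alpha) * EstRTT + alpha * SampleRTT
(7/8) * 150 = 131.25
(1/8) * 80 = 10
New EstRTT = 131.25 + 10 = 141.25 ms -> 141.25 ms (2 dp)

141.25


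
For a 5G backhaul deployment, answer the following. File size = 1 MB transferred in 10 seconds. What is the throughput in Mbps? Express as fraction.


Given: file = 1 MB, time = 10 s
File in Mb = 1 * 8 = 8 Mb
Throughput = 8 / 10 Mbps
Throughput = 4/5 Mbps

4/5


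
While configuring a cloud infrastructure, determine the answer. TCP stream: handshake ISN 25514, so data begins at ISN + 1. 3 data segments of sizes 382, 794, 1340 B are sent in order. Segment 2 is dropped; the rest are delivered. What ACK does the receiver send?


SYN uses sequence number 25514; first data byte = ISN + 1 = 25515.
Segment 1: SEQ = 25515, len = 382 B, covers [25515, 25896]
Segment 2: SEQ = 25897, len = 794 B, covers [25897, 26690] [LOST]
Segment 3: SEQ = 26691, len = 1340 B, covers [26691, 28030]
In-order data received: bytes [25515, 25896] (segments 1..1).
Segment 2 missing -> gap begins at byte 25897; later segments buffered out of order.
Cumulative ACK = next expected in-order byte = 25515 + 382 = 25897

25897


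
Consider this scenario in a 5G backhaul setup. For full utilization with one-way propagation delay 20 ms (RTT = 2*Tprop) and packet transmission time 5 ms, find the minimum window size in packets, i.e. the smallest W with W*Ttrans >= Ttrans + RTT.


Given: Ttrans = 5 ms, RTT = 40 ms (= 2 * Tprop, Tprop = 20 ms)
Time until first ACK returns = Ttrans + RTT = 5 + 40 = 45 ms
Need W * Ttrans >= Ttrans + RTT  ->  W >= (Ttrans + RTT) / Ttrans
(Ttrans + RTT) / Ttrans = 45 / 5 = 9
W_min = ceil(9) = 9

9


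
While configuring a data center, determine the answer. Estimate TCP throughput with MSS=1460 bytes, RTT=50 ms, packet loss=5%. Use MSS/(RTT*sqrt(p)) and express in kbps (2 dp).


Given: MSS = 1460 bytes, RTT = 50 ms, loss = 5%
RTT in seconds = 50 / 1000 = 0.05
Loss rate = 5% = 0.05
sqrt(loss) = sqrt(0.05) = 0.223606797750
Throughput (bytes/s) = 1460 / (0.05 * 0.223606797750) = 130586.3699
Throughput (kbps) = 130586.3699 * 8 / 1000 = 1044.690959 -> 1044.69 kbps (2 dp)

1044.69


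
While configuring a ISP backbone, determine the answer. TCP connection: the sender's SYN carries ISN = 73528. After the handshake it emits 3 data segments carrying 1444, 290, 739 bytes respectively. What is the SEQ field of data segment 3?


The SYN occupies sequence number ISN = 73528, so the first data byte is ISN + 1 = 73529.
SEQ of data segment i = (ISN + 1) + sum of payload sizes of segments 1..i-1.
Segment 1: SEQ = 73529, payload = 1444 bytes
Segment 2: SEQ = 74973, payload = 290 bytes
Segment 3: SEQ = 75263, payload = 739 bytes
SEQ of segment 3 = 73529 + 1444 + 290 = 75263

75263


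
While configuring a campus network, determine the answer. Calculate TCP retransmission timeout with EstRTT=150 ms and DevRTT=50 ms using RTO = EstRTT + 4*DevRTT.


Given: EstRTT = 150 ms, DevRTT = 50 ms
Timeout = EstRTT + 4 * DevRTT
4 * DevRTT = 4 * 50 = 200
Timeout = 150 + 200 = 350 ms

350


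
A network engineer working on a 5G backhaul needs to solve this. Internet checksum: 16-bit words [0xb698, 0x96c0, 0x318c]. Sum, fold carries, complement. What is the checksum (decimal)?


Given words: [0xb698, 0x96c0, 0x318c]
Step 1: Sum all words
Raw sum = 46744 + 38592 + 12684 = 98020
Step 2: Fold carry: (32484 + 1) = 32485
One's complement = ~32485 & 0xFFFF = 33050

33050


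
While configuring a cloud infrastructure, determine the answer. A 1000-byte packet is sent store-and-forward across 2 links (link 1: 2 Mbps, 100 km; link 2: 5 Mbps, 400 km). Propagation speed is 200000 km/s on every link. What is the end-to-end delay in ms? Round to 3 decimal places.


Packet = 1000 bytes = 8000 bits. Store-and-forward: sum (t_trans + t_prop) per link.
Link 1: t_trans = 8000/(2*10^6) s = 4.0000 ms; t_prop = 100/200000 s = 0.5000 ms; subtotal = 4.5000 ms
Link 2: t_trans = 8000/(5*10^6) s = 1.6000 ms; t_prop = 400/200000 s = 2.0000 ms; subtotal = 3.6000 ms
End-to-end = 4.5000 + 3.6000 = 8.1000 ms -> 8.100 ms (3 dp)

8.100


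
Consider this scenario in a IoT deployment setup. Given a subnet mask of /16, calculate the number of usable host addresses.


Given: subnet mask /16
Host bits = 32 - 16 = 16
Total addresses = 2^16 = 65536
Usable hosts = 65536 - 2 (network + broadcast) = 65534

65534


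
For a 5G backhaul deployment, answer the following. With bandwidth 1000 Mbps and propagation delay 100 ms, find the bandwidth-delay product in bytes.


Given: bandwidth = 1000 Mbps, delay = 100 ms
BDP in bits = 1000 * 10^6 * 100 / 1000
BDP in bits = 100000000
BDP in bytes = 100000000 / 8 = 12500000

12500000


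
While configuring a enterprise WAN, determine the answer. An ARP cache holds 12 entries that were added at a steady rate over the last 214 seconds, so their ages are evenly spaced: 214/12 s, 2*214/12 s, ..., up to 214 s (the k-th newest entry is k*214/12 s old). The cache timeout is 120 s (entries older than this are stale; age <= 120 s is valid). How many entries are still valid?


Ages are k * 214/12 s for k = 1..12 (spacing = 17.8333 s).
Entry k is valid iff k * 214/12 <= 120 iff k <= 12 * 120 / 214 = 6.7290
n_valid = floor(6.7290) = 6
(n_stale = 12 - 6 = 6)

6


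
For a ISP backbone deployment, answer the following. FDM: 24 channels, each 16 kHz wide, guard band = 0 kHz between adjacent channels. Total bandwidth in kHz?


Given: 24 channels, 16 kHz each, guard = 0 kHz
Channel bandwidth = 24 * 16 = 384 kHz
Guard bands = 23 gaps * 0 kHz = 0 kHz
Total = 384 + 0 = 384 kHz

384


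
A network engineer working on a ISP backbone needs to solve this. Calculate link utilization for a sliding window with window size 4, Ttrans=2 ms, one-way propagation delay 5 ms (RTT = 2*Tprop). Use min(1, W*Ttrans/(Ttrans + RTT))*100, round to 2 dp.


Given: W = 4, Ttrans = 2 ms, RTT = 10 ms (= 2 * Tprop, Tprop = 5 ms)
Cycle time = Ttrans + RTT = 2 + 10 = 12 ms (first packet sent until its ACK returns)
W * Ttrans = 4 * 2 = 8 ms of sending per cycle
W * Ttrans / (Ttrans + RTT) = 8 / 12 = 0.666667
U = min(1, 0.666667) = 0.666667
U% = 66.67%

66.67


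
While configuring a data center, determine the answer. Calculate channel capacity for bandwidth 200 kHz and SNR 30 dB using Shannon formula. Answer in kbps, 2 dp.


Given: B = 200 kHz, SNR = 30 dB
SNR linear = 10^(30/10) = 1000
1 + SNR = 1001
log2(1001) = 9.9672262588
C = 200 * 1000 * 9.9672262588 = 1993445.2518 bps
C = 1993.445252 kbps -> 1993.45 kbps (2 dp)

1993.45


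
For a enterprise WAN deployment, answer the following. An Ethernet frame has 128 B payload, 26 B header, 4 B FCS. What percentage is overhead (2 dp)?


Given: payload = 128 B, header = 26 B, trailer = 4 B
Overhead bytes = header + trailer = 26 + 4 = 30
Total frame = payload + overhead = 128 + 30 = 158
Overhead % = 30 / 158 * 100 = 18.9873% -> 18.99% (2 dp)

18.99


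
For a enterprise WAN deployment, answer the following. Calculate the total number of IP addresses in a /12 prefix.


Given: CIDR prefix /12
Host bits = 32 - 12 = 20
Total addresses = 2^20 = 1048576

1048576


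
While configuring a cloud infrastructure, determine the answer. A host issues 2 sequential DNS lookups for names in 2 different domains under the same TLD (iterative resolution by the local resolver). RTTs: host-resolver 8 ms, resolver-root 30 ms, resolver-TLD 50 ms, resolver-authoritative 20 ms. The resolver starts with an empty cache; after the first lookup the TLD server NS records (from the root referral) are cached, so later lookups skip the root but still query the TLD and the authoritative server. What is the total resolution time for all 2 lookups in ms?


Lookup 1 (cold cache): local + root + TLD + auth = 8 + 30 + 50 + 20 = 108 ms
Lookups 2..2 (TLD NS cached -> skip root; new domain -> still ask TLD and auth): local + TLD + auth = 8 + 50 + 20 = 78 ms each
Remaining 1 lookups: 1 * 78 = 78 ms
Total = 108 + 78 = 186 ms

186


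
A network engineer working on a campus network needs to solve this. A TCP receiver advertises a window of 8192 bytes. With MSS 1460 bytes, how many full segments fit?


Given: RWND = 8192 bytes, MSS = 1460 bytes
Full segments = floor(RWND / MSS)
Full segments = floor(8192 / 1460)
Full segments = floor(5.611) = 5

5


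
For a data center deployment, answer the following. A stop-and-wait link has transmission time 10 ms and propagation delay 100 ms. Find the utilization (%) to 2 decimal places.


Given: Ttrans = 10 ms, Tprop = 100 ms
RTT = 2 * Tprop = 2 * 100 = 200 ms
U = Ttrans / (Ttrans + RTT)
U = 10 / (10 + 200)
U = 10 / 210 = 0.047619
U% = 4.76%

4.76


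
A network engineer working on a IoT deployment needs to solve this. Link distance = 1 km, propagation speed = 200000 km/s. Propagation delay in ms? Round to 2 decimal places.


Given: distance = 1 km, speed = 200000 km/s
Delay = distance / speed = 1 / 200000 seconds
Delay in ms = 1 * 1000 / 200000
Delay = 0.0050 ms
Rounded to 2 dp = 0.01 ms

0.01


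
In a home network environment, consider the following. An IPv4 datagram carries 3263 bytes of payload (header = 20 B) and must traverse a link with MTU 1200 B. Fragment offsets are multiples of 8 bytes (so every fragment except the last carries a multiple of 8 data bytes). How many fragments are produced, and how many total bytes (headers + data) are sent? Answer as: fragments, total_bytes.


Max data per non-final fragment = floor((MTU - header)/8)*8 = floor((1200 - 20)/8)*8 = floor(1180/8)*8 = 1176 B
Final fragment needs no 8-byte alignment: it can carry up to MTU - header = 1180 B
Non-final fragments needed = ceil((payload - 1180) / 1176) = ceil(2083/1176) = ceil(1.7713) = 2
Number of fragments = 2 + 1 = 3
Fragment sizes (data): 2 * 1176 B + 911 B (last, 911 <= 1180 OK)
Total bytes sent = payload + n_frags * header = 3263 + 3*20 = 3263 + 60 = 3323 B

3, 3323


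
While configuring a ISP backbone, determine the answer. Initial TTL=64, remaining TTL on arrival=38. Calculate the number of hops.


Given: initial TTL = 64, received TTL = 38
Hops = initial TTL - received TTL
Hops = 64 - 38 = 26

26


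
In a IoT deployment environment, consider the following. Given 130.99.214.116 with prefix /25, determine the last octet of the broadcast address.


Given: IP = 130.99.214.116, prefix = /25
Host bits = 32 - 25 = 7
Network last octet = 116 AND mask = 0
Host part size = 2^7 - 1 = 127
Broadcast last octet = 0 OR 127 = 127

127


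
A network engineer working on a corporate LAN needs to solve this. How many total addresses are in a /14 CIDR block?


Given: CIDR prefix /14
Host bits = 32 - 14 = 18
Total addresses = 2^18 = 262144

262144


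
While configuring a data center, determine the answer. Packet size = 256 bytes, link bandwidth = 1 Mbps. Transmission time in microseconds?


Given: packet = 256 bytes, bandwidth = 1 Mbps
Packet in bits = 256 * 8 = 2048 bits
Bandwidth = 1 * 10^6 = 1000000 bps
Time = 2048 / 1000000 seconds
Time in us = 2048 * 10^6 / 1000000 = 2048

2048


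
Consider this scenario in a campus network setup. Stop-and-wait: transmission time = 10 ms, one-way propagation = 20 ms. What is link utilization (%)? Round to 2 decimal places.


Given: Ttrans = 10 ms, Tprop = 20 ms
RTT = 2 * Tprop = 2 * 20 = 40 ms
U = Ttrans / (Ttrans + RTT)
U = 10 / (10 + 40)
U = 10 / 50 = 0.2
U% = 20.00%

20.00


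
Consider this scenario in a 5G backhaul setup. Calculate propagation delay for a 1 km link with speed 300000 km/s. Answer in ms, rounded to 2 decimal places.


Given: distance = 1 km, speed = 300000 km/s
Delay = distance / speed = 1 / 300000 seconds
Delay in ms = 1 * 1000 / 300000
Delay = 0.0033 ms
Rounded to 2 dp = 0.00 ms

0.00


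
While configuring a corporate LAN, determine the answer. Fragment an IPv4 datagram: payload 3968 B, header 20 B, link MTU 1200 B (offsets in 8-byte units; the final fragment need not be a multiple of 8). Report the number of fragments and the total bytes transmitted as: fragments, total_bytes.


Max data per non-final fragment = floor((MTU - header)/8)*8 = floor((1200 - 20)/8)*8 = floor(1180/8)*8 = 1176 B
Final fragment needs no 8-byte alignment: it can carry up to MTU - header = 1180 B
Non-final fragments needed = ceil((payload - 1180) / 1176) = ceil(2788/1176) = ceil(2.3707) = 3
Number of fragments = 3 + 1 = 4
Fragment sizes (data): 3 * 1176 B + 440 B (last, 440 <= 1180 OK)
Total bytes sent = payload + n_frags * header = 3968 + 4*20 = 3968 + 80 = 4048 B

4, 4048


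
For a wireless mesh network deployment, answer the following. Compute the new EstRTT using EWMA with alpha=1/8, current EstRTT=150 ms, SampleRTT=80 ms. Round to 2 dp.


Given: EstRTT = 150 ms, SampleRTT = 80 ms, alpha = 1/8
New EstRTT = (1 - alpha) * EstRTT + alpha * SampleRTT
(7/8) * 150 = 131.25
(1/8) * 80 = 10
New EstRTT = 131.25 + 10 = 141.25 ms -> 141.25 ms (2 dp)

141.25


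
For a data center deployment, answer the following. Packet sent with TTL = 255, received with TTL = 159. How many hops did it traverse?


Given: initial TTL = 255, received TTL = 159
Hops = initial TTL - received TTL
Hops = 255 - 159 = 96

96


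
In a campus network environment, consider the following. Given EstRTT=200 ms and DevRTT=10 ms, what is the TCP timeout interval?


Given: EstRTT = 200 ms, DevRTT = 10 ms
Timeout = EstRTT + 4 * DevRTT
4 * DevRTT = 4 * 10 = 40
Timeout = 200 + 40 = 240 ms

240


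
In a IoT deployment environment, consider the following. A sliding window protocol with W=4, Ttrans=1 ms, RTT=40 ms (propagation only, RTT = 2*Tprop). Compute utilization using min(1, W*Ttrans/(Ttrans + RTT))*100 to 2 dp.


Given: W = 4, Ttrans = 1 ms, RTT = 40 ms (= 2 * Tprop, Tprop = 20 ms)
Cycle time = Ttrans + RTT = 1 + 40 = 41 ms (first packet sent until its ACK returns)
W * Ttrans = 4 * 1 = 4 ms of sending per cycle
W * Ttrans / (Ttrans + RTT) = 4 / 41 = 0.097561
U = min(1, 0.097561) = 0.097561
U% = 9.76%

9.76


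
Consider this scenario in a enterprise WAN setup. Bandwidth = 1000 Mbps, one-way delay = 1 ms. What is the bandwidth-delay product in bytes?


Given: bandwidth = 1000 Mbps, delay = 1 ms
BDP in bits = 1000 * 10^6 * 1 / 1000
BDP in bits = 1000000
BDP in bytes = 1000000 / 8 = 125000

125000


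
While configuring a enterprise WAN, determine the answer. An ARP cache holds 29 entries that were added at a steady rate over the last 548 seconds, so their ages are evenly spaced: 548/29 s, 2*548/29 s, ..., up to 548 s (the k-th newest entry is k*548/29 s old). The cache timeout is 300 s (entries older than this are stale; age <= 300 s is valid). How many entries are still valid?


Ages are k * 548/29 s for k = 1..29 (spacing = 18.8966 s).
Entry k is valid iff k * 548/29 <= 300 iff k <= 29 * 300 / 548 = 15.8759
n_valid = floor(15.8759) = 15
(n_stale = 29 - 15 = 14)

15


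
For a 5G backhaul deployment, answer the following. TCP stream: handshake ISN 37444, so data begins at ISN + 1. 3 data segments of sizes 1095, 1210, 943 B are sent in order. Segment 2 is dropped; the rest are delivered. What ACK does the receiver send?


SYN uses sequence number 37444; first data byte = ISN + 1 = 37445.
Segment 1: SEQ = 37445, len = 1095 B, covers [37445, 38539]
Segment 2: SEQ = 38540, len = 1210 B, covers [38540, 39749] [LOST]
Segment 3: SEQ = 39750, len = 943 B, covers [39750, 40692]
In-order data received: bytes [37445, 38539] (segments 1..1).
Segment 2 missing -> gap begins at byte 38540; later segments buffered out of order.
Cumulative ACK = next expected in-order byte = 37445 + 1095 = 38540

38540


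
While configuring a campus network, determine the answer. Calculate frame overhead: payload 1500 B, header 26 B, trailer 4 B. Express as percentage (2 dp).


Given: payload = 1500 B, header = 26 B, trailer = 4 B
Overhead bytes = header + trailer = 26 + 4 = 30
Total frame = payload + overhead = 1500 + 30 = 1530
Overhead % = 30 / 1530 * 100 = 1.9608% -> 1.96% (2 dp)

1.96


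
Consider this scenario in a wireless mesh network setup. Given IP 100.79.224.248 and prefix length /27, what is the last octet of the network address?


Given: IP = 100.79.224.248, prefix = /27
Subnet mask = 255.255.255.224
Last octet of IP: 248
Last octet of mask: 224
Network last octet = 248 AND 224 = 224

224


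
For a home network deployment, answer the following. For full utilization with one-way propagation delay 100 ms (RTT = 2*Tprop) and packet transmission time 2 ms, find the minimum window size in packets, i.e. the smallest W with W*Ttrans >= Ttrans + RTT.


Given: Ttrans = 2 ms, RTT = 200 ms (= 2 * Tprop, Tprop = 100 ms)
Time until first ACK returns = Ttrans + RTT = 2 + 200 = 202 ms
Need W * Ttrans >= Ttrans + RTT  ->  W >= (Ttrans + RTT) / Ttrans
(Ttrans + RTT) / Ttrans = 202 / 2 = 101
W_min = ceil(101) = 101

101


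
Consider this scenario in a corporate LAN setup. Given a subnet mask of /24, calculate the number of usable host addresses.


Given: subnet mask /24
Host bits = 32 - 24 = 8
Total addresses = 2^8 = 256
Usable hosts = 256 - 2 (network + broadcast) = 254

254


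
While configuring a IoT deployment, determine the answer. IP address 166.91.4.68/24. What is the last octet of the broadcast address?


Given: IP = 166.91.4.68, prefix = /24
Host bits = 32 - 24 = 8
Network last octet = 68 AND mask = 0
Host part size = 2^8 - 1 = 255
Broadcast last octet = 0 OR 255 = 255

255


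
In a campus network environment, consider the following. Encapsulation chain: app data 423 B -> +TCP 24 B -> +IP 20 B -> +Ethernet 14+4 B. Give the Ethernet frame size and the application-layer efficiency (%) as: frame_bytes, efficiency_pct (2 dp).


TCP segment = 423 + 24 = 447 B
IP packet = 447 + 20 = 467 B
Ethernet frame = 467 + 14 + 4 = 485 B
Efficiency = app / frame = 423 / 485 = 0.872165 = 87.2165% -> 87.22% (2 dp)

485, 87.22


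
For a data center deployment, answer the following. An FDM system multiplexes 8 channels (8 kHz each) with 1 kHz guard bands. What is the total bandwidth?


Given: 8 channels, 8 kHz each, guard = 1 kHz
Channel bandwidth = 8 * 8 = 64 kHz
Guard bands = 7 gaps * 1 kHz = 7 kHz
Total = 64 + 7 = 71 kHz

71


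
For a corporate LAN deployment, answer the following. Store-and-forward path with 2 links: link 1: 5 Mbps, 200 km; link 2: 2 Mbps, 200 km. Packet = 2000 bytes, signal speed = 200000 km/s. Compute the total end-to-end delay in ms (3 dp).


Packet = 2000 bytes = 16000 bits. Store-and-forward: sum (t_trans + t_prop) per link.
Link 1: t_trans = 16000/(5*10^6) s = 3.2000 ms; t_prop = 200/200000 s = 1.0000 ms; subtotal = 4.2000 ms
Link 2: t_trans = 16000/(2*10^6) s = 8.0000 ms; t_prop = 200/200000 s = 1.0000 ms; subtotal = 9.0000 ms
End-to-end = 4.2000 + 9.0000 = 13.2000 ms -> 13.200 ms (3 dp)

13.200


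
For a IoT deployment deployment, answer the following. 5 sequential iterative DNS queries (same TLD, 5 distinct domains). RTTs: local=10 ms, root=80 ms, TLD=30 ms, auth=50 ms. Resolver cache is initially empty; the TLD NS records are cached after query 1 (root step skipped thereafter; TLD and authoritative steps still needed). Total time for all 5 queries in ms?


Lookup 1 (cold cache): local + root + TLD + auth = 10 + 80 + 30 + 50 = 170 ms
Lookups 2..5 (TLD NS cached -> skip root; new domain -> still ask TLD and auth): local + TLD + auth = 10 + 30 + 50 = 90 ms each
Remaining 4 lookups: 4 * 90 = 360 ms
Total = 170 + 360 = 530 ms

530


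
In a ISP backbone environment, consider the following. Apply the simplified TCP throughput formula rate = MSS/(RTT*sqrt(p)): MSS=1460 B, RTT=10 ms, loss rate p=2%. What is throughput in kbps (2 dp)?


Given: MSS = 1460 bytes, RTT = 10 ms, loss = 2%
RTT in seconds = 10 / 1000 = 0.01
Loss rate = 2% = 0.02
sqrt(loss) = sqrt(0.02) = 0.141421356237
Throughput (bytes/s) = 1460 / (0.01 * 0.141421356237) = 1032375.9005
Throughput (kbps) = 1032375.9005 * 8 / 1000 = 8259.007204 -> 8259.01 kbps (2 dp)

8259.01


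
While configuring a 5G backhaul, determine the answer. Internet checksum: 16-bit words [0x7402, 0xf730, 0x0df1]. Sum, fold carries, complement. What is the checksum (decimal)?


Given words: [0x7402, 0xf730, 0x0df1]
Step 1: Sum all words
Raw sum = 29698 + 63280 + 3569 = 96547
Step 2: Fold carry: (31011 + 1) = 31012
One's complement = ~31012 & 0xFFFF = 34523

34523


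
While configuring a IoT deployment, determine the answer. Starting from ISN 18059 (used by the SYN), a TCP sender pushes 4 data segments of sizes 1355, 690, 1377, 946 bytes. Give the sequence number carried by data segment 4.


The SYN occupies sequence number ISN = 18059, so the first data byte is ISN + 1 = 18060.
SEQ of data segment i = (ISN + 1) + sum of payload sizes of segments 1..i-1.
Segment 1: SEQ = 18060, payload = 1355 bytes
Segment 2: SEQ = 19415, payload = 690 bytes
Segment 3: SEQ = 20105, payload = 1377 bytes
Segment 4: SEQ = 21482, payload = 946 bytes
SEQ of segment 4 = 18060 + 1355 + 690 + 1377 = 21482

21482


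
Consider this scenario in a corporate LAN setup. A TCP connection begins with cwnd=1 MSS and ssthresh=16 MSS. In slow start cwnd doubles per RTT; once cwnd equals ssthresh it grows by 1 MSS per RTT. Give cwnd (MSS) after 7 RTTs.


RTT 0: cwnd = 1 MSS (initial)
RTT 1: cwnd = 2 MSS (slow start, doubled)
RTT 2: cwnd = 4 MSS (slow start, doubled)
RTT 3: cwnd = 8 MSS (slow start, doubled)
RTT 4: cwnd = 16 MSS (slow start, doubled)
RTT 5: cwnd = 17 MSS (congestion avoidance, +1)
RTT 6: cwnd = 18 MSS (congestion avoidance, +1)
RTT 7: cwnd = 19 MSS (congestion avoidance, +1)

19


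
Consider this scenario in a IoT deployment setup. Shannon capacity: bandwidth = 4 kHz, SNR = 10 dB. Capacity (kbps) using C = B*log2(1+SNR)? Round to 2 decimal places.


Given: B = 4 kHz, SNR = 10 dB
SNR linear = 10^(10/10) = 10
1 + SNR = 11
log2(11) = 3.4594316186
C = 4 * 1000 * 3.4594316186 = 13837.7265 bps
C = 13.837726 kbps -> 13.84 kbps (2 dp)

13.84


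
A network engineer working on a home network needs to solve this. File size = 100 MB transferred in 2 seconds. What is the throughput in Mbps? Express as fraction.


Given: file = 100 MB, time = 2 s
File in Mb = 100 * 8 = 800 Mb
Throughput = 800 / 2 Mbps
Throughput = 400 Mbps

400


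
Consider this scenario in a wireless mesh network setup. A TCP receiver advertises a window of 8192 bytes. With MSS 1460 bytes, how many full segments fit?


Given: RWND = 8192 bytes, MSS = 1460 bytes
Full segments = floor(RWND / MSS)
Full segments = floor(8192 / 1460)
Full segments = floor(5.611) = 5

5


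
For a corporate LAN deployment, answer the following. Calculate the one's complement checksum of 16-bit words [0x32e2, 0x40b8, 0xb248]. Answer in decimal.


Given words: [0x32e2, 0x40b8, 0xb248]
Step 1: Sum all words
Raw sum = 13026 + 16568 + 45640 = 75234
Step 2: Fold carry: (9698 + 1) = 9699
One's complement = ~9699 & 0xFFFF = 55836

55836


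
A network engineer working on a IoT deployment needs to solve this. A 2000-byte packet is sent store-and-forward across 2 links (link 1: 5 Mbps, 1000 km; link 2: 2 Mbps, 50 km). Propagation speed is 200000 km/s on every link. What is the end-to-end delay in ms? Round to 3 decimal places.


Packet = 2000 bytes = 16000 bits. Store-and-forward: sum (t_trans + t_prop) per link.
Link 1: t_trans = 16000/(5*10^6) s = 3.2000 ms; t_prop = 1000/200000 s = 5.0000 ms; subtotal = 8.2000 ms
Link 2: t_trans = 16000/(2*10^6) s = 8.0000 ms; t_prop = 50/200000 s = 0.2500 ms; subtotal = 8.2500 ms
End-to-end = 8.2000 + 8.2500 = 16.4500 ms -> 16.450 ms (3 dp)

16.450


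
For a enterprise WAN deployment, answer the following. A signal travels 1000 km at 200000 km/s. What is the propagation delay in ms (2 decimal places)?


Given: distance = 1000 km, speed = 200000 km/s
Delay = distance / speed = 1000 / 200000 seconds
Delay in ms = 1000 * 1000 / 200000
Delay = 5.0000 ms
Rounded to 2 dp = 5.00 ms

5.00


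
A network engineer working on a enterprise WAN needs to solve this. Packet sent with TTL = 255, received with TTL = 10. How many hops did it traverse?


Given: initial TTL = 255, received TTL = 10
Hops = initial TTL - received TTL
Hops = 255 - 10 = 245

245


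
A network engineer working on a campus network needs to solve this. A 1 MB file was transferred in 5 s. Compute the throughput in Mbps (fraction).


Given: file = 1 MB, time = 5 s
File in Mb = 1 * 8 = 8 Mb
Throughput = 8 / 5 Mbps
Throughput = 8/5 Mbps

8/5


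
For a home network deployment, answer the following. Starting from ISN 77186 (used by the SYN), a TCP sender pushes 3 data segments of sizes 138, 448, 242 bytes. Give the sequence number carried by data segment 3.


The SYN occupies sequence number ISN = 77186, so the first data byte is ISN + 1 = 77187.
SEQ of data segment i = (ISN + 1) + sum of payload sizes of segments 1..i-1.
Segment 1: SEQ = 77187, payload = 138 bytes
Segment 2: SEQ = 77325, payload = 448 bytes
Segment 3: SEQ = 77773, payload = 242 bytes
SEQ of segment 3 = 77187 + 138 + 448 = 77773

77773


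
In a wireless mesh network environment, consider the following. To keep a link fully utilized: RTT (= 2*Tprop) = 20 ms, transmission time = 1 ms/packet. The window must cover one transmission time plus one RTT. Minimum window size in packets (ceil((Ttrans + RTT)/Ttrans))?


Given: Ttrans = 1 ms, RTT = 20 ms (= 2 * Tprop, Tprop = 10 ms)
Time until first ACK returns = Ttrans + RTT = 1 + 20 = 21 ms
Need W * Ttrans >= Ttrans + RTT  ->  W >= (Ttrans + RTT) / Ttrans
(Ttrans + RTT) / Ttrans = 21 / 1 = 21
W_min = ceil(21) = 21

21


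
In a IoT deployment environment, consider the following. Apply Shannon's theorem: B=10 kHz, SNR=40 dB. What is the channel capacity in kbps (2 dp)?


Given: B = 10 kHz, SNR = 40 dB
SNR linear = 10^(40/10) = 10000
1 + SNR = 10001
log2(10001) = 13.2878566418
C = 10 * 1000 * 13.2878566418 = 132878.5664 bps
C = 132.878566 kbps -> 132.88 kbps (2 dp)

132.88


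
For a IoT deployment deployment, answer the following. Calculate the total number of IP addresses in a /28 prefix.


Given: CIDR prefix /28
Host bits = 32 - 28 = 4
Total addresses = 2^4 = 16

16


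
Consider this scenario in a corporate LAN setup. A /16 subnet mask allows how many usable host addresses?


Given: subnet mask /16
Host bits = 32 - 16 = 16
Total addresses = 2^16 = 65536
Usable hosts = 65536 - 2 (network + broadcast) = 65534

65534


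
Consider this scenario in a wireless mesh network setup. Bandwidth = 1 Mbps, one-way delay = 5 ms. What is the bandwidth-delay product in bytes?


Given: bandwidth = 1 Mbps, delay = 5 ms
BDP in bits = 1 * 10^6 * 5 / 1000
BDP in bits = 5000
BDP in bytes = 5000 / 8 = 625

625


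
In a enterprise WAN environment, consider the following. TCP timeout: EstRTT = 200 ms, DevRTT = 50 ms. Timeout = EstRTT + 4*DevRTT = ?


Given: EstRTT = 200 ms, DevRTT = 50 ms
Timeout = EstRTT + 4 * DevRTT
4 * DevRTT = 4 * 50 = 200
Timeout = 200 + 200 = 400 ms

400


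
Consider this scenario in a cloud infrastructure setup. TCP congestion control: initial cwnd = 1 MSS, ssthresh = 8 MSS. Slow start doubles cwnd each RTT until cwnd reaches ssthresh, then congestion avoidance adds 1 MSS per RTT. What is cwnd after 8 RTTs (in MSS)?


RTT 0: cwnd = 1 MSS (initial)
RTT 1: cwnd = 2 MSS (slow start, doubled)
RTT 2: cwnd = 4 MSS (slow start, doubled)
RTT 3: cwnd = 8 MSS (slow start, doubled)
RTT 4: cwnd = 9 MSS (congestion avoidance, +1)
RTT 5: cwnd = 10 MSS (congestion avoidance, +1)
RTT 6: cwnd = 11 MSS (congestion avoidance, +1)
RTT 7: cwnd = 12 MSS (congestion avoidance, +1)
RTT 8: cwnd = 13 MSS (congestion avoidance, +1)

13


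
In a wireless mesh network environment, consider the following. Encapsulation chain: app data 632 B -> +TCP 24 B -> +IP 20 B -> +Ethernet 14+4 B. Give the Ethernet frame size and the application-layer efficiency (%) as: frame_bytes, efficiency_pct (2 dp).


TCP segment = 632 + 24 = 656 B
IP packet = 656 + 20 = 676 B
Ethernet frame = 676 + 14 + 4 = 694 B
Efficiency = app / frame = 632 / 694 = 0.910663 = 91.0663% -> 91.07% (2 dp)

694, 91.07


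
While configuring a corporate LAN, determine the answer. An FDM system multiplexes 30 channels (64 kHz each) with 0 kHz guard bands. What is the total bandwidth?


Given: 30 channels, 64 kHz each, guard = 0 kHz
Channel bandwidth = 30 * 64 = 1920 kHz
Guard bands = 29 gaps * 0 kHz = 0 kHz
Total = 1920 + 0 = 1920 kHz

1920


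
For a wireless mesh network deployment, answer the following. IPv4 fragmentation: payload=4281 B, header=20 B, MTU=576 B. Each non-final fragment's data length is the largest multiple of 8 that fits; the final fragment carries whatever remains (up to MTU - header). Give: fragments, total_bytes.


Max data per non-final fragment = floor((MTU - header)/8)*8 = floor((576 - 20)/8)*8 = floor(556/8)*8 = 552 B
Final fragment needs no 8-byte alignment: it can carry up to MTU - header = 556 B
Non-final fragments needed = ceil((payload - 556) / 552) = ceil(3725/552) = ceil(6.7482) = 7
Number of fragments = 7 + 1 = 8
Fragment sizes (data): 7 * 552 B + 417 B (last, 417 <= 556 OK)
Total bytes sent = payload + n_frags * header = 4281 + 8*20 = 4281 + 160 = 4441 B

8, 4441


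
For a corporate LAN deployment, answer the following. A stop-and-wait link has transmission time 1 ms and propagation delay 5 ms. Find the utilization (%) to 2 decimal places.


Given: Ttrans = 1 ms, Tprop = 5 ms
RTT = 2 * Tprop = 2 * 5 = 10 ms
U = Ttrans / (Ttrans + RTT)
U = 1 / (1 + 10)
U = 1 / 11 = 0.090909
U% = 9.09%

9.09


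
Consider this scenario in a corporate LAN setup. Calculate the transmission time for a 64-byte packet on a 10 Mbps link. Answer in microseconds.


Given: packet = 64 bytes, bandwidth = 10 Mbps
Packet in bits = 64 * 8 = 512 bits
Bandwidth = 10 * 10^6 = 10000000 bps
Time = 512 / 10000000 seconds
Time in us = 512 * 10^6 / 10000000 = 51.2

51.2
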